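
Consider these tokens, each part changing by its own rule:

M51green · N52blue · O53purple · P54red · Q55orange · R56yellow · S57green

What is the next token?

T58blue

Letter: M, N, O, P, Q, R, S → T (letters move forward 1 place in the alphabet).
Second component — +1 each step: 51, 52, 53, 54, 55, 56, 57 → 58.
For the colour, repeats green → blue → purple → red → orange → yellow: green, blue, purple, red, orange, yellow, green → blue.
So the next token is T58blue.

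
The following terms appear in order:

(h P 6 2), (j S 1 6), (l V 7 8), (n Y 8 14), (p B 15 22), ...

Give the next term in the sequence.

First letter goes h, j, l, n, p → r (letters move forward 2 places in the alphabet).
For the second letter, letters move forward 3 places in the alphabet, wrapping Z→A: P, S, V, Y, B → E.
Third part — each term is the sum of the two before it: 6, 1, 7, 8, 15 → 23.
Fourth part: each term is the sum of the two before it; 2, 6, 8, 14, 22 → 36.
Combining the parts gives (r E 23 36).

(r E 23 36)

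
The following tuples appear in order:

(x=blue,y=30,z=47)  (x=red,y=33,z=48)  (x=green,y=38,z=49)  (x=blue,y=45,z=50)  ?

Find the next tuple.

(x=red,y=54,z=51)

X goes blue, red, green, blue → red (repeats blue → red → green).
Y — differences are 3, 5, 7, … (increasing by 2 each time): 30, 33, 38, 45 → 54.
Z: +1 each step; 47, 48, 49, 50 → 51.
Combining the parts gives (x=red,y=54,z=51).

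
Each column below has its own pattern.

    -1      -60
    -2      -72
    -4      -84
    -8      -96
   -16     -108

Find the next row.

First component goes -1, -2, -4, -8, -16 → -32 (×2 each step).
Second component: -60, -72, -84, -96, -108 → -120 (−12 each step).
Putting it together: -32  -120.

-32  -120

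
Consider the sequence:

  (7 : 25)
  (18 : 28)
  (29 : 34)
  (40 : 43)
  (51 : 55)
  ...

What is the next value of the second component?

70

For the second component, differences are 3, 6, 9, … (increasing by 3 each time): 25, 28, 34, 43, 55 → 70.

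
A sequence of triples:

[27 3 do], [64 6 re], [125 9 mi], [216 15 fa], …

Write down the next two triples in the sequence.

First entry — perfect cubes: 3³, 4³, 5³, …: 27, 64, 125, 216 → 343 → 512.
Second entry goes 3, 6, 9, 15 → 24 → 39 (each term is the sum of the two before it).
Note — runs through the solfège scale do→ti: do, re, mi, fa → sol → la.
So the next two triples are [343 24 sol] and [512 39 la].

[343 24 sol], [512 39 la]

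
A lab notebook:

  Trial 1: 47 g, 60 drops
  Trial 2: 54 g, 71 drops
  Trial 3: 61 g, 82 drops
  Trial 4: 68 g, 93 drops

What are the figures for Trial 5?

For the g, +7 each step: 47, 54, 61, 68 → 75.
Drops — +11 each step: 60, 71, 82, 93 → 104.
Combining the parts gives 75 g, 104 drops.

75 g, 104 drops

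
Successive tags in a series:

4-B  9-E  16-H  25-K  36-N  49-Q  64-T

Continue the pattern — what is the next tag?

First component: 4, 9, 16, 25, 36, 49, 64 → 81 (perfect squares: 2², 3², 4², …).
For the letter, letters move forward 3 places in the alphabet: B, E, H, K, N, Q, T → W.
Putting it together: 81-W.

81-W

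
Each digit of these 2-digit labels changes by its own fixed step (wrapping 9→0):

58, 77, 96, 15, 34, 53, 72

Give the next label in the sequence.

First digit: +2 each step, mod 10; 5, 7, 9, 1, 3, 5, 7 → 9.
For the second digit, −1 each step, mod 10: 8, 7, 6, 5, 4, 3, 2 → 1.
Combining the parts gives 91.

91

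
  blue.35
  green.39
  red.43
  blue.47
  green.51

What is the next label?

red.55

Colour: blue, green, red, blue, green → red (repeats blue → green → red).
Second component: +4 each step; 35, 39, 43, 47, 51 → 55.
So the next label is red.55.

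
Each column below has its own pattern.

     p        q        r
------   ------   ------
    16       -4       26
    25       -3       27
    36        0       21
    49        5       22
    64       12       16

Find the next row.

81  21  17

Column p: 16, 25, 36, 49, 64 → 81 (perfect squares: 4², 5², 6², …).
Column q: -4, -3, 0, 5, 12 → 21 (differences are 1, 3, 5, … (increasing by 2 each time)).
Column r: alternating steps +1, −6, +1, −6, …; 26, 27, 21, 22, 16 → 17.
Combining the parts gives 81  21  17.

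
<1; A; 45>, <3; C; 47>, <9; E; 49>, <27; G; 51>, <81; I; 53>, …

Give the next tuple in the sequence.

<243; K; 55>

First part — ×3 each step: 1, 3, 9, 27, 81 → 243.
For the letter, letters move forward 2 places in the alphabet: A, C, E, G, I → K.
Third part goes 45, 47, 49, 51, 53 → 55 (+2 each step).
So the next tuple is <243; K; 55>.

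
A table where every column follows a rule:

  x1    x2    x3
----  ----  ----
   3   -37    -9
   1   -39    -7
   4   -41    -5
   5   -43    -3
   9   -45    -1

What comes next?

Column x1: each term is the sum of the two before it; 3, 1, 4, 5, 9 → 14.
For the column x2, −2 each step: -37, -39, -41, -43, -45 → -47.
Column x3: +2 each step, so -9, -7, -5, -3, -1 → 1.
Putting it together: 14  -47  1.

14  -47  1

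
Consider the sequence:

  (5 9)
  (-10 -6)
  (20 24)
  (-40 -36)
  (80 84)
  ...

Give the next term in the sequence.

(-160 -156)

First component: ×(-2) each step; 5, -10, 20, -40, 80 → -160.
Second component: always 4 more than the first component, so 9, -6, 24, -36, 84 → -156.
Putting it together: (-160 -156).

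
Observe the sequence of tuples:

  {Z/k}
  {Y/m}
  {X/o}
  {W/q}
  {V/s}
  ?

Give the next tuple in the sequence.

{U/u}

First letter: letters move back 1 place in the alphabet; Z, Y, X, W, V → U.
Second letter — letters move forward 2 places in the alphabet: k, m, o, q, s → u.
Putting it together: {U/u}.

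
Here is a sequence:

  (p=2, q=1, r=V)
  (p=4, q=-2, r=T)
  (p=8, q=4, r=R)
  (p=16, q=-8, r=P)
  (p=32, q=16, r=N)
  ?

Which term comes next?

(p=64, q=-32, r=L)

P: ×2 each step; 2, 4, 8, 16, 32 → 64.
Q goes 1, -2, 4, -8, 16 → -32 (×(-2) each step).
R goes V, T, R, P, N → L (letters move back 2 places in the alphabet).
Putting it together: (p=64, q=-32, r=L).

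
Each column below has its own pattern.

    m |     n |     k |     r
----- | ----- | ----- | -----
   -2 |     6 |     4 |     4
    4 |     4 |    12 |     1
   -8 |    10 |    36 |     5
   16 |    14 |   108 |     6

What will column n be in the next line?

Column n — each term is the sum of the two before it: 6, 4, 10, 14 → 24.

24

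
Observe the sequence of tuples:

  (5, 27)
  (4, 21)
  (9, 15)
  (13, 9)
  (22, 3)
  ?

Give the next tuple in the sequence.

(35, -3)

First coordinate: each term is the sum of the two before it; 5, 4, 9, 13, 22 → 35.
Second coordinate goes 27, 21, 15, 9, 3 → -3 (−6 each step).
So the next tuple is (35, -3).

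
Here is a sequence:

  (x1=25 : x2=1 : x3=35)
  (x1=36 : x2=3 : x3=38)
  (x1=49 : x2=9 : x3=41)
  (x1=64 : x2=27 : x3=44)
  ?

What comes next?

X1: 25, 36, 49, 64 → 81 (perfect squares: 5², 6², 7², …).
For the x2, ×3 each step: 1, 3, 9, 27 → 81.
For the x3, +3 each step: 35, 38, 41, 44 → 47.
Combining the parts gives (x1=81 : x2=81 : x3=47).

(x1=81 : x2=81 : x3=47)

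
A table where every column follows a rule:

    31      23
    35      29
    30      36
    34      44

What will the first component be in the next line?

First component: alternating steps +4, −5, +4, −5, …; 31, 35, 30, 34 → 29.

29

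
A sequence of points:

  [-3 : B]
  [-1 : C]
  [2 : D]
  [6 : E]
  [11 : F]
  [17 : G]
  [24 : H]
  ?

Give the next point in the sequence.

[32 : I]

First component goes -3, -1, 2, 6, 11, 17, 24 → 32 (differences are 2, 3, 4, … (increasing by 1 each time)).
Letter: letters move forward 1 place in the alphabet, so B, C, D, E, F, G, H → I.
Putting it together: [32 : I].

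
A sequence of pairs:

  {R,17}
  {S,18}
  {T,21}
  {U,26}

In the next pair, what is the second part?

Second part: differences are 1, 3, 5, … (increasing by 2 each time); 17, 18, 21, 26 → 33.

33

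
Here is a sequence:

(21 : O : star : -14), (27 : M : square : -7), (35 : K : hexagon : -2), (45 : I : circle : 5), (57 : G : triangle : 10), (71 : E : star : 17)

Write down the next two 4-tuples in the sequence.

First coordinate goes 21, 27, 35, 45, 57, 71 → 87 → 105 (differences are 6, 8, 10, … (increasing by 2 each time)).
Letter: letters move back 2 places in the alphabet; O, M, K, I, G, E → C → A.
Shape: repeats star → square → hexagon → circle → triangle, so star, square, hexagon, circle, triangle, star → square → hexagon.
Fourth coordinate: alternating steps +7, +5, +7, +5, …; -14, -7, -2, 5, 10, 17 → 22 → 29.
So the next two 4-tuples are (87 : C : square : 22) and (105 : A : hexagon : 29).

(87 : C : square : 22), (105 : A : hexagon : 29)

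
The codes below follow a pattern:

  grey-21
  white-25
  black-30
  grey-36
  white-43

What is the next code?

Shade — repeats grey → white → black: grey, white, black, grey, white → black.
Second component: differences are 4, 5, 6, … (increasing by 1 each time), so 21, 25, 30, 36, 43 → 51.
So the next code is black-51.

black-51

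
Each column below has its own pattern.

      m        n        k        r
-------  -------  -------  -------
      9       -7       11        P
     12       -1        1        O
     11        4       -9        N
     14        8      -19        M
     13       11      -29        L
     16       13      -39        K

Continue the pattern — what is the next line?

For the column m, alternating steps +3, −1, +3, −1, …: 9, 12, 11, 14, 13, 16 → 15.
Column n — differences are 6, 5, 4, … (decreasing by 1 each time): -7, -1, 4, 8, 11, 13 → 14.
Column k goes 11, 1, -9, -19, -29, -39 → -49 (−10 each step).
Column r: P, O, N, M, L, K → J (letters move back 1 place in the alphabet).
Putting it together: 15  14  -49  J.

15  14  -49  J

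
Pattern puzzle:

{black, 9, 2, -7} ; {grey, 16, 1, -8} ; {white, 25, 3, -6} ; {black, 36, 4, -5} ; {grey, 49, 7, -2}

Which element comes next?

{white, 64, 11, 2}

Shade goes black, grey, white, black, grey → white (repeats black → grey → white).
Second entry: perfect squares: 3², 4², 5², …, so 9, 16, 25, 36, 49 → 64.
For the third entry, each term is the sum of the two before it: 2, 1, 3, 4, 7 → 11.
Fourth entry goes -7, -8, -6, -5, -2 → 2 (always 9 less than the third entry).
So the next element is {white, 64, 11, 2}.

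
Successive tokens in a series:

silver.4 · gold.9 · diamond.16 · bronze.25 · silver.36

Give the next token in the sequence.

gold.49

Rank goes silver, gold, diamond, bronze, silver → gold (repeats silver → gold → diamond → bronze).
Second component goes 4, 9, 16, 25, 36 → 49 (perfect squares: 2², 3², 4², …).
Putting it together: gold.49.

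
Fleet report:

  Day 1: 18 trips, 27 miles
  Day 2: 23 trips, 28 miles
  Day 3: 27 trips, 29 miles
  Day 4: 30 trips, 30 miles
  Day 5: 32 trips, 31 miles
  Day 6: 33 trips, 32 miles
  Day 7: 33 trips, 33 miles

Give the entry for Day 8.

32 trips, 34 miles

Trips: differences are 5, 4, 3, … (decreasing by 1 each time); 18, 23, 27, 30, 32, 33, 33 → 32.
Miles — +1 each step: 27, 28, 29, 30, 31, 32, 33 → 34.
Combining the parts gives 32 trips, 34 miles.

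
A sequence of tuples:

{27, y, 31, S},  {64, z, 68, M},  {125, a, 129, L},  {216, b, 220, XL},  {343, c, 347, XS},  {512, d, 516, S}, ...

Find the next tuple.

{729, e, 733, M}

First value: perfect cubes: 3³, 4³, 5³, …; 27, 64, 125, 216, 343, 512 → 729.
For the letter, letters move forward 1 place in the alphabet, wrapping Z→A: y, z, a, b, c, d → e.
Third value — always 4 more than the first value: 31, 68, 129, 220, 347, 516 → 733.
Size: repeats S → M → L → XL → XS, so S, M, L, XL, XS, S → M.
Putting it together: {729, e, 733, M}.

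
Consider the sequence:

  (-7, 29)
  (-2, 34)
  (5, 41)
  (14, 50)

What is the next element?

(25, 61)

First entry: differences are 5, 7, 9, … (increasing by 2 each time), so -7, -2, 5, 14 → 25.
Second entry goes 29, 34, 41, 50 → 61 (differences are 5, 7, 9, … (increasing by 2 each time)).
So the next element is (25, 61).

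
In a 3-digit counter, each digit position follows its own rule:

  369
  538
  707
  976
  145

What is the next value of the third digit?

For the third digit, −1 each step, mod 10: 9, 8, 7, 6, 5 → 4.

4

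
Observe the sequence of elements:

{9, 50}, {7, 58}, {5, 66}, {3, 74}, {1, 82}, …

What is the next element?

{-1, 90}

First value goes 9, 7, 5, 3, 1 → -1 (−2 each step).
Second value: +8 each step, so 50, 58, 66, 74, 82 → 90.
Putting it together: {-1, 90}.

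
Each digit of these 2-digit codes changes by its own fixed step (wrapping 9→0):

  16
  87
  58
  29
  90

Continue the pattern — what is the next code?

First digit — −3 each step, mod 10: 1, 8, 5, 2, 9 → 6.
Second digit: +1 each step, mod 10, so 6, 7, 8, 9, 0 → 1.
Putting it together: 61.

61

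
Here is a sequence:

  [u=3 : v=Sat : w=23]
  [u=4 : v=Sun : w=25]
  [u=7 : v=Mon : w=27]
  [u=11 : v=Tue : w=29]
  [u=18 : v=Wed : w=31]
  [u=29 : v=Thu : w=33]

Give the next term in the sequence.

For the u, each term is the sum of the two before it: 3, 4, 7, 11, 18, 29 → 47.
V: runs through the weekdays Mon→Sun, so Sat, Sun, Mon, Tue, Wed, Thu → Fri.
W — +2 each step: 23, 25, 27, 29, 31, 33 → 35.
Combining the parts gives [u=47 : v=Fri : w=35].

[u=47 : v=Fri : w=35]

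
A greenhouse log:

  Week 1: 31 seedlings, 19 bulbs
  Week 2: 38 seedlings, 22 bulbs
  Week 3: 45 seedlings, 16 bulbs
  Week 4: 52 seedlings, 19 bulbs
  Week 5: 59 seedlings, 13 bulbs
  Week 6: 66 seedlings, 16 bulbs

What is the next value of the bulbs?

Bulbs — alternating steps +3, −6, +3, −6, …: 19, 22, 16, 19, 13, 16 → 10.

10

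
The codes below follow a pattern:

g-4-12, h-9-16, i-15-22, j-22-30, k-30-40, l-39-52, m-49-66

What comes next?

n-60-82

For the letter, letters move forward 1 place in the alphabet: g, h, i, j, k, l, m → n.
Second component: 4, 9, 15, 22, 30, 39, 49 → 60 (differences are 5, 6, 7, … (increasing by 1 each time)).
Third component — differences are 4, 6, 8, … (increasing by 2 each time): 12, 16, 22, 30, 40, 52, 66 → 82.
Putting it together: n-60-82.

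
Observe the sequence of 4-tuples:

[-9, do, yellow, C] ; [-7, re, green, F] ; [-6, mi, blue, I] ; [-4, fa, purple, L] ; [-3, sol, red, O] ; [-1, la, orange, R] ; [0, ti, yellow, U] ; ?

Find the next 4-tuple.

First part — alternating steps +2, +1, +2, +1, …: -9, -7, -6, -4, -3, -1, 0 → 2.
Note goes do, re, mi, fa, sol, la, ti → do (runs through the solfège scale do→ti).
Colour — repeats yellow → green → blue → purple → red → orange: yellow, green, blue, purple, red, orange, yellow → green.
For the letter, letters move forward 3 places in the alphabet: C, F, I, L, O, R, U → X.
Combining the parts gives [2, do, green, X].

[2, do, green, X]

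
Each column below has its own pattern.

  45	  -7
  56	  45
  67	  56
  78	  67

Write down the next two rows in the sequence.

First component — +11 each step: 45, 56, 67, 78 → 89 → 100.
Second component: -7, 45, 56, 67 → 78 → 89 (always the previous value of the first component).
Putting the parts together: 89  78 and then 100  89.

89  78; 100  89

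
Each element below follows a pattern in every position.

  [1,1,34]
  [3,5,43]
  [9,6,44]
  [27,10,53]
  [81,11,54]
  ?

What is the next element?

For the first slot, ×3 each step: 1, 3, 9, 27, 81 → 243.
Second slot: alternating steps +4, +1, +4, +1, …; 1, 5, 6, 10, 11 → 15.
Third slot: alternating steps +9, +1, +9, +1, …, so 34, 43, 44, 53, 54 → 63.
Putting it together: [243,15,63].

[243,15,63]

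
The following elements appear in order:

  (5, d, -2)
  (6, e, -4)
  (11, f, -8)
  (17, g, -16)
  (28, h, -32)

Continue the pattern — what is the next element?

(45, i, -64)

First slot goes 5, 6, 11, 17, 28 → 45 (each term is the sum of the two before it).
For the letter, letters move forward 1 place in the alphabet: d, e, f, g, h → i.
For the third slot, ×2 each step: -2, -4, -8, -16, -32 → -64.
So the next element is (45, i, -64).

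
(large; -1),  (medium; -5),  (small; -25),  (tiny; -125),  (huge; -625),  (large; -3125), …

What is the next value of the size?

medium

Size: repeats large → medium → small → tiny → huge, so large, medium, small, tiny, huge, large → medium.
For the second part, ×5 each step: -1, -5, -25, -125, -625, -3125 → -15625.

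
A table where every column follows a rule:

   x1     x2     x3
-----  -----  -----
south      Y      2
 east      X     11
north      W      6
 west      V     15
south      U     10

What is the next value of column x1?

east

Column x1: repeats south → east → north → west, so south, east, north, west, south → east.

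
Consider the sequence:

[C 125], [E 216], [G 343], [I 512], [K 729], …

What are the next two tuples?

Letter: C, E, G, I, K → M → O (letters move forward 2 places in the alphabet).
Second component: perfect cubes: 5³, 6³, 7³, …, so 125, 216, 343, 512, 729 → 1000 → 1331.
So the next two tuples are [M 1000] and [O 1331].

[M 1000], [O 1331]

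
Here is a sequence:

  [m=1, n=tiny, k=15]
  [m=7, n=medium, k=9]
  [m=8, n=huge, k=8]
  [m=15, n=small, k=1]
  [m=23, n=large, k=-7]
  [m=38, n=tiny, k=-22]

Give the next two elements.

M — each term is the sum of the two before it: 1, 7, 8, 15, 23, 38 → 61 → 99.
N: repeats tiny → medium → huge → small → large, so tiny, medium, huge, small, large, tiny → medium → huge.
K — together with the m always sums to 16: 15, 9, 8, 1, -7, -22 → -45 → -83.
Putting the parts together: [m=61, n=medium, k=-45] and then [m=99, n=huge, k=-83].

[m=61, n=medium, k=-45], [m=99, n=huge, k=-83]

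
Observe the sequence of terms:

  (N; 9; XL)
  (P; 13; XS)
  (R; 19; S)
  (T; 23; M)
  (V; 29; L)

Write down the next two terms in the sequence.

(X; 33; XL), (Z; 39; XS)

Letter: letters move forward 2 places in the alphabet, so N, P, R, T, V → X → Z.
For the second entry, alternating steps +4, +6, +4, +6, …: 9, 13, 19, 23, 29 → 33 → 39.
For the size, runs through clothing sizes XS→XL: XL, XS, S, M, L → XL → XS.
So the next two terms are (X; 33; XL) and (Z; 39; XS).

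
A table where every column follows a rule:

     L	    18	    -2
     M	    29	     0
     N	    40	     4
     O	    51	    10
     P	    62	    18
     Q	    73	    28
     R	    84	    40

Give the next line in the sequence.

For the letter, letters move forward 1 place in the alphabet: L, M, N, O, P, Q, R → S.
Second component — +11 each step: 18, 29, 40, 51, 62, 73, 84 → 95.
Third component: -2, 0, 4, 10, 18, 28, 40 → 54 (differences are 2, 4, 6, … (increasing by 2 each time)).
Putting it together: S  95  54.

S  95  54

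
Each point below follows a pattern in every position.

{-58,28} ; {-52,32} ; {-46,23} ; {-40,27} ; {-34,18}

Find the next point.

{-28,22}

First entry: -58, -52, -46, -40, -34 → -28 (+6 each step).
Second entry: 28, 32, 23, 27, 18 → 22 (alternating steps +4, −9, +4, −9, …).
So the next point is {-28,22}.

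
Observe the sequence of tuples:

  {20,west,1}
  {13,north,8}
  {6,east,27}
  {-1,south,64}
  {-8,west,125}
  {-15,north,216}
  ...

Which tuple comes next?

First entry goes 20, 13, 6, -1, -8, -15 → -22 (−7 each step).
Direction — repeats west → north → east → south: west, north, east, south, west, north → east.
Third entry — perfect cubes: 1³, 2³, 3³, …: 1, 8, 27, 64, 125, 216 → 343.
So the next tuple is {-22,east,343}.

{-22,east,343}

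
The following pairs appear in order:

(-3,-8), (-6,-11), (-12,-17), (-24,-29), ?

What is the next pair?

First component goes -3, -6, -12, -24 → -48 (×2 each step).
Second component — always 5 less than the first component: -8, -11, -17, -29 → -53.
Putting it together: (-48,-53).

(-48,-53)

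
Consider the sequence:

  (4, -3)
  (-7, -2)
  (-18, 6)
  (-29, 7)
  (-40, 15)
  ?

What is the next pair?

First part: 4, -7, -18, -29, -40 → -51 (−11 each step).
For the second part, alternating steps +1, +8, +1, +8, …: -3, -2, 6, 7, 15 → 16.
So the next pair is (-51, 16).

(-51, 16)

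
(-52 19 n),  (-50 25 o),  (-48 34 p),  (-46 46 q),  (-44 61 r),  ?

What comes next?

For the first slot, +2 each step: -52, -50, -48, -46, -44 → -42.
Second slot goes 19, 25, 34, 46, 61 → 79 (differences are 6, 9, 12, … (increasing by 3 each time)).
Letter — letters move forward 1 place in the alphabet: n, o, p, q, r → s.
Putting it together: (-42 79 s).

(-42 79 s)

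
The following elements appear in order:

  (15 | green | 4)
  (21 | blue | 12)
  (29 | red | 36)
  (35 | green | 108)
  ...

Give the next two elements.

First slot — alternating steps +6, +8, +6, +8, …: 15, 21, 29, 35 → 43 → 49.
Colour: repeats green → blue → red, so green, blue, red, green → blue → red.
For the third slot, ×3 each step: 4, 12, 36, 108 → 324 → 972.
So the next two elements are (43 | blue | 324) and (49 | red | 972).

(43 | blue | 324), (49 | red | 972)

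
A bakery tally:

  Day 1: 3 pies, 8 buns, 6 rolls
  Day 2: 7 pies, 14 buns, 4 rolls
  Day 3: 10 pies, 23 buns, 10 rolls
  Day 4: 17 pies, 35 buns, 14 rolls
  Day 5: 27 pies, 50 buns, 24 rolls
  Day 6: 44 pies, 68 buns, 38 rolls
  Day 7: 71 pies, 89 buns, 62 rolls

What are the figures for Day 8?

115 pies, 113 buns, 100 rolls

For the pies, each term is the sum of the two before it: 3, 7, 10, 17, 27, 44, 71 → 115.
Buns: differences are 6, 9, 12, … (increasing by 3 each time), so 8, 14, 23, 35, 50, 68, 89 → 113.
Rolls: each term is the sum of the two before it; 6, 4, 10, 14, 24, 38, 62 → 100.
Putting it together: 115 pies, 113 buns, 100 rolls.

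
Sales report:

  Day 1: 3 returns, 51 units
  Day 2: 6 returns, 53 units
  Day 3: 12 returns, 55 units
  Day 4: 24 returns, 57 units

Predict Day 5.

For the returns, ×2 each step: 3, 6, 12, 24 → 48.
Units: 51, 53, 55, 57 → 59 (+2 each step).
Putting it together: 48 returns, 59 units.

48 returns, 59 units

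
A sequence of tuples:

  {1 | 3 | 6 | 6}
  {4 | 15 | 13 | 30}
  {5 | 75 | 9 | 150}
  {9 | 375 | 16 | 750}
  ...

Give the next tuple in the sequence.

{14 | 1875 | 12 | 3750}

First component: each term is the sum of the two before it; 1, 4, 5, 9 → 14.
Second component goes 3, 15, 75, 375 → 1875 (×5 each step).
For the third component, alternating steps +7, −4, +7, −4, …: 6, 13, 9, 16 → 12.
Fourth component goes 6, 30, 150, 750 → 3750 (always 2 × the second component).
So the next tuple is {14 | 1875 | 12 | 3750}.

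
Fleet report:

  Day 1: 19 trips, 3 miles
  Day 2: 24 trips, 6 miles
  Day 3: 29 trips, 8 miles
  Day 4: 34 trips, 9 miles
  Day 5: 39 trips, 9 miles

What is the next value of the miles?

8

For the miles, differences are 3, 2, 1, … (decreasing by 1 each time): 3, 6, 8, 9, 9 → 8.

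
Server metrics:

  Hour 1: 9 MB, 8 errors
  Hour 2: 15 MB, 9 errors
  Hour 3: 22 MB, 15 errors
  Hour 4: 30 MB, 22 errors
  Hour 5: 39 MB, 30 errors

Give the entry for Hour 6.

49 MB, 39 errors

MB: 9, 15, 22, 30, 39 → 49 (differences are 6, 7, 8, … (increasing by 1 each time)).
Errors: 8, 9, 15, 22, 30 → 39 (always the previous value of the MB).
Putting it together: 49 MB, 39 errors.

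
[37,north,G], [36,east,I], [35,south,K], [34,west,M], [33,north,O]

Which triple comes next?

[32,east,Q]

First value goes 37, 36, 35, 34, 33 → 32 (−1 each step).
Direction goes north, east, south, west, north → east (repeats north → east → south → west).
Letter: letters move forward 2 places in the alphabet; G, I, K, M, O → Q.
So the next triple is [32,east,Q].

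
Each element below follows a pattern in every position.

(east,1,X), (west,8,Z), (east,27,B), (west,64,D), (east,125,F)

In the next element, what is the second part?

Second part: 1, 8, 27, 64, 125 → 216 (perfect cubes: 1³, 2³, 3³, …).

216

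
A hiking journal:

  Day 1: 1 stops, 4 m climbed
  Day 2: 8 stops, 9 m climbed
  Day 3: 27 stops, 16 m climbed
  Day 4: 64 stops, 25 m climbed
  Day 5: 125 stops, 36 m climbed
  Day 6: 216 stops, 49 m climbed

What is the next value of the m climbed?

Stops: perfect cubes: 1³, 2³, 3³, …, so 1, 8, 27, 64, 125, 216 → 343.
M climbed: perfect squares: 2², 3², 4², …, so 4, 9, 16, 25, 36, 49 → 64.

64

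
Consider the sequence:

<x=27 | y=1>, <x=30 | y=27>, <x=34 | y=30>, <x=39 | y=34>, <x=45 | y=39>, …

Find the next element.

<x=52 | y=45>

For the x, differences are 3, 4, 5, … (increasing by 1 each time): 27, 30, 34, 39, 45 → 52.
Y: 1, 27, 30, 34, 39 → 45 (always the previous value of the x).
Putting it together: <x=52 | y=45>.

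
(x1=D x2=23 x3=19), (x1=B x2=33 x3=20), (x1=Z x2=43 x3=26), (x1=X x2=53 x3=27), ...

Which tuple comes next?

X1 goes D, B, Z, X → V (letters move back 2 places in the alphabet, wrapping A→Z).
X2: 23, 33, 43, 53 → 63 (+10 each step).
For the x3, alternating steps +1, +6, +1, +6, …: 19, 20, 26, 27 → 33.
Combining the parts gives (x1=V x2=63 x3=33).

(x1=V x2=63 x3=33)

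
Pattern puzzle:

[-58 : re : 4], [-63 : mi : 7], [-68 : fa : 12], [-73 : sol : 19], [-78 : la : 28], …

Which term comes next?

First value: -58, -63, -68, -73, -78 → -83 (−5 each step).
Note: runs through the solfège scale do→ti; re, mi, fa, sol, la → ti.
Third value — differences are 3, 5, 7, … (increasing by 2 each time): 4, 7, 12, 19, 28 → 39.
So the next term is [-83 : ti : 39].

[-83 : ti : 39]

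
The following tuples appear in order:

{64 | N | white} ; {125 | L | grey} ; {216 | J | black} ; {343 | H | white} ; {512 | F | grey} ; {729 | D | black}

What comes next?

{1000 | B | white}

For the first value, perfect cubes: 4³, 5³, 6³, …: 64, 125, 216, 343, 512, 729 → 1000.
Letter — letters move back 2 places in the alphabet: N, L, J, H, F, D → B.
For the shade, repeats white → grey → black: white, grey, black, white, grey, black → white.
Putting it together: {1000 | B | white}.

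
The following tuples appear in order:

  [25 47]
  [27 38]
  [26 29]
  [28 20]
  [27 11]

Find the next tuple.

First slot goes 25, 27, 26, 28, 27 → 29 (alternating steps +2, −1, +2, −1, …).
Second slot — −9 each step: 47, 38, 29, 20, 11 → 2.
So the next tuple is [29 2].

[29 2]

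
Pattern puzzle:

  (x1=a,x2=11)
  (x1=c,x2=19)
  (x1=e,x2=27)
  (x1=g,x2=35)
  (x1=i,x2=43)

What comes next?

X1 — letters move forward 2 places in the alphabet: a, c, e, g, i → k.
X2: +8 each step, so 11, 19, 27, 35, 43 → 51.
Combining the parts gives (x1=k,x2=51).

(x1=k,x2=51)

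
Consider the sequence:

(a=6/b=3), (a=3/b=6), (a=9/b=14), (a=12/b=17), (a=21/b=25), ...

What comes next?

(a=33/b=28)

A goes 6, 3, 9, 12, 21 → 33 (each term is the sum of the two before it).
B: alternating steps +3, +8, +3, +8, …, so 3, 6, 14, 17, 25 → 28.
Combining the parts gives (a=33/b=28).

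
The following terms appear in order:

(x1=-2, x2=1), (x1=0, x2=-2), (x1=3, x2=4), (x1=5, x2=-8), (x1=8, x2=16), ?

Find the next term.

X1: -2, 0, 3, 5, 8 → 10 (alternating steps +2, +3, +2, +3, …).
X2 — ×(-2) each step: 1, -2, 4, -8, 16 → -32.
So the next term is (x1=10, x2=-32).

(x1=10, x2=-32)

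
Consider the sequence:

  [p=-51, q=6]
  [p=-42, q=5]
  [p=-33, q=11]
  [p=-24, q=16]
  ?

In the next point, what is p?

-15

P: +9 each step; -51, -42, -33, -24 → -15.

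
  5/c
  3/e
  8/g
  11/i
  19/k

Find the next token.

First component — each term is the sum of the two before it: 5, 3, 8, 11, 19 → 30.
Letter goes c, e, g, i, k → m (letters move forward 2 places in the alphabet).
So the next token is 30/m.

30/m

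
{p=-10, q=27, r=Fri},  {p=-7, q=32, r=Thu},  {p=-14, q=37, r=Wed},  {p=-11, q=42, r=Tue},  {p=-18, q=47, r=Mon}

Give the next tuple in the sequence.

For the p, alternating steps +3, −7, +3, −7, …: -10, -7, -14, -11, -18 → -15.
For the q, +5 each step: 27, 32, 37, 42, 47 → 52.
For the r, runs backward through the weekdays Mon→Sun: Fri, Thu, Wed, Tue, Mon → Sun.
So the next tuple is {p=-15, q=52, r=Sun}.

{p=-15, q=52, r=Sun}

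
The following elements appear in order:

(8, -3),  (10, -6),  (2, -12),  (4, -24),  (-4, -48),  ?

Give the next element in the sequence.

(-2, -96)

For the first part, alternating steps +2, −8, +2, −8, …: 8, 10, 2, 4, -4 → -2.
Second part goes -3, -6, -12, -24, -48 → -96 (×2 each step).
So the next element is (-2, -96).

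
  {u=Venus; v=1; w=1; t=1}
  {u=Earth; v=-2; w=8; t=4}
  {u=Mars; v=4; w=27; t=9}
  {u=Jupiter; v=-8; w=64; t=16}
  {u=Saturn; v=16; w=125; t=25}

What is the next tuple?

{u=Uranus; v=-32; w=216; t=36}

U: runs through the planets Mercury→Neptune, so Venus, Earth, Mars, Jupiter, Saturn → Uranus.
For the v, ×(-2) each step: 1, -2, 4, -8, 16 → -32.
W: 1, 8, 27, 64, 125 → 216 (perfect cubes: 1³, 2³, 3³, …).
For the t, perfect squares: 1², 2², 3², …: 1, 4, 9, 16, 25 → 36.
Putting it together: {u=Uranus; v=-32; w=216; t=36}.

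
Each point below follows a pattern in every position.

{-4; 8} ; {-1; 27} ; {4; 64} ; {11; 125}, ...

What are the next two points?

{20; 216}, {31; 343}

First entry: differences are 3, 5, 7, … (increasing by 2 each time); -4, -1, 4, 11 → 20 → 31.
Second entry — perfect cubes: 2³, 3³, 4³, …: 8, 27, 64, 125 → 216 → 343.
Putting the parts together: {20; 216} and then {31; 343}.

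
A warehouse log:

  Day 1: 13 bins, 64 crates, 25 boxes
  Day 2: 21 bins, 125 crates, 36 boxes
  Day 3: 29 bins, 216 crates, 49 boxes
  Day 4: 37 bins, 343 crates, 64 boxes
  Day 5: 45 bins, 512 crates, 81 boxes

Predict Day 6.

Bins: +8 each step; 13, 21, 29, 37, 45 → 53.
For the crates, perfect cubes: 4³, 5³, 6³, …: 64, 125, 216, 343, 512 → 729.
For the boxes, perfect squares: 5², 6², 7², …: 25, 36, 49, 64, 81 → 100.
So the next line is 53 bins, 729 crates, 100 boxes.

53 bins, 729 crates, 100 boxes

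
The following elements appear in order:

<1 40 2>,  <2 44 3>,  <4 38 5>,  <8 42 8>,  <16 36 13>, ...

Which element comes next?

<32 40 21>

First part — ×2 each step: 1, 2, 4, 8, 16 → 32.
Second part: 40, 44, 38, 42, 36 → 40 (alternating steps +4, −6, +4, −6, …).
Third part: 2, 3, 5, 8, 13 → 21 (each term is the sum of the two before it).
Combining the parts gives <32 40 21>.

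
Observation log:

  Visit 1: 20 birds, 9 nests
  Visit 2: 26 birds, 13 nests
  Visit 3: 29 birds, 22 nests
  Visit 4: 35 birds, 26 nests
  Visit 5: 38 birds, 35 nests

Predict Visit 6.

44 birds, 39 nests

Birds: alternating steps +6, +3, +6, +3, …, so 20, 26, 29, 35, 38 → 44.
For the nests, alternating steps +4, +9, +4, +9, …: 9, 13, 22, 26, 35 → 39.
Putting it together: 44 birds, 39 nests.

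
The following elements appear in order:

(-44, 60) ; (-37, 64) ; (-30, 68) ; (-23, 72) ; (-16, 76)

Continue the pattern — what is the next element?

(-9, 80)

For the first slot, +7 each step: -44, -37, -30, -23, -16 → -9.
Second slot: 60, 64, 68, 72, 76 → 80 (+4 each step).
So the next element is (-9, 80).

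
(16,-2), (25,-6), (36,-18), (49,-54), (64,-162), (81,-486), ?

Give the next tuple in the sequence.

First entry goes 16, 25, 36, 49, 64, 81 → 100 (perfect squares: 4², 5², 6², …).
Second entry: ×3 each step, so -2, -6, -18, -54, -162, -486 → -1458.
Combining the parts gives (100,-1458).

(100,-1458)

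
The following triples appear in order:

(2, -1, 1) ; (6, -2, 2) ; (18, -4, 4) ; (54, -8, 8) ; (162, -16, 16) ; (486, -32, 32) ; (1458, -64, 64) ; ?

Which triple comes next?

First value goes 2, 6, 18, 54, 162, 486, 1458 → 4374 (×3 each step).
Second value — ×2 each step: -1, -2, -4, -8, -16, -32, -64 → -128.
For the third value, ×2 each step: 1, 2, 4, 8, 16, 32, 64 → 128.
So the next triple is (4374, -128, 128).

(4374, -128, 128)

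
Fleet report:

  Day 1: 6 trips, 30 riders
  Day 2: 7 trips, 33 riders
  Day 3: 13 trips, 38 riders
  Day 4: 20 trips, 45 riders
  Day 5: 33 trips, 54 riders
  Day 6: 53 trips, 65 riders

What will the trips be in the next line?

Trips: 6, 7, 13, 20, 33, 53 → 86 (each term is the sum of the two before it).

86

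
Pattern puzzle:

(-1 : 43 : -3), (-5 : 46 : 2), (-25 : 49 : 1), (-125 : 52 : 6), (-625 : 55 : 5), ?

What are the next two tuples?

(-3125 : 58 : 10), (-15625 : 61 : 9)

First slot: -1, -5, -25, -125, -625 → -3125 → -15625 (×5 each step).
Second slot — +3 each step: 43, 46, 49, 52, 55 → 58 → 61.
Third slot: alternating steps +5, −1, +5, −1, …, so -3, 2, 1, 6, 5 → 10 → 9.
So the next two tuples are (-3125 : 58 : 10) and (-15625 : 61 : 9).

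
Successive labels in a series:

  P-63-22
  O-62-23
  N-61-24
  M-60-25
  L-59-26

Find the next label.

For the letter, letters move back 1 place in the alphabet: P, O, N, M, L → K.
Second component: −1 each step, so 63, 62, 61, 60, 59 → 58.
Third component — +1 each step: 22, 23, 24, 25, 26 → 27.
Putting it together: K-58-27.

K-58-27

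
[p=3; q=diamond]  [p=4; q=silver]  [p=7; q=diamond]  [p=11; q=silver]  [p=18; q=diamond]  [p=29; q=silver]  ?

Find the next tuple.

P: each term is the sum of the two before it, so 3, 4, 7, 11, 18, 29 → 47.
Q goes diamond, silver, diamond, silver, diamond, silver → diamond (alternates diamond ↔ silver).
Combining the parts gives [p=47; q=diamond].

[p=47; q=diamond]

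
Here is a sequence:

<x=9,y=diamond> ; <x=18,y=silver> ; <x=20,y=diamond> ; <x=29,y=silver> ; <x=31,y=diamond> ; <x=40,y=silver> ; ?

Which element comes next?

X: alternating steps +9, +2, +9, +2, …; 9, 18, 20, 29, 31, 40 → 42.
Y — alternates diamond ↔ silver: diamond, silver, diamond, silver, diamond, silver → diamond.
So the next element is <x=42,y=diamond>.

<x=42,y=diamond>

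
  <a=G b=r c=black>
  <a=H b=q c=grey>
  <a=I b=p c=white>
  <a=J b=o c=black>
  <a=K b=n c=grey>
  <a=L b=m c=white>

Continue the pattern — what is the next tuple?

<a=M b=l c=black>

A: G, H, I, J, K, L → M (letters move forward 1 place in the alphabet).
B — letters move back 1 place in the alphabet: r, q, p, o, n, m → l.
For the c, repeats black → grey → white: black, grey, white, black, grey, white → black.
Putting it together: <a=M b=l c=black>.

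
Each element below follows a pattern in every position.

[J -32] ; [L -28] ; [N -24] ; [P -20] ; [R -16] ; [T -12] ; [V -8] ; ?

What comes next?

[X -4]

Letter goes J, L, N, P, R, T, V → X (letters move forward 2 places in the alphabet).
Second slot: -32, -28, -24, -20, -16, -12, -8 → -4 (+4 each step).
Putting it together: [X -4].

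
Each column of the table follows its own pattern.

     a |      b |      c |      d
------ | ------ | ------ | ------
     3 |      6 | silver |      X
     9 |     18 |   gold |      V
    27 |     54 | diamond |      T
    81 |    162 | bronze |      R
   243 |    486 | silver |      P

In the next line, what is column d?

Column d: X, V, T, R, P → N (letters move back 2 places in the alphabet).

N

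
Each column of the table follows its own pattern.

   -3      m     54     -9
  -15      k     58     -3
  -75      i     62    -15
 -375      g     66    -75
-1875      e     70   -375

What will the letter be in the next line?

First component: -3, -15, -75, -375, -1875 → -9375 (×5 each step).
Letter goes m, k, i, g, e → c (letters move back 2 places in the alphabet).
Third component goes 54, 58, 62, 66, 70 → 74 (+4 each step).
Fourth component: always the previous value of the first component, so -9, -3, -15, -75, -375 → -1875.

c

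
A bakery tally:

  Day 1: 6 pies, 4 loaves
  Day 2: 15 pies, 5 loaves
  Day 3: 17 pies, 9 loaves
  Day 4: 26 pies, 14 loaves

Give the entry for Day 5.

28 pies, 23 loaves

Pies: 6, 15, 17, 26 → 28 (alternating steps +9, +2, +9, +2, …).
Loaves: each term is the sum of the two before it, so 4, 5, 9, 14 → 23.
So the next record is 28 pies, 23 loaves.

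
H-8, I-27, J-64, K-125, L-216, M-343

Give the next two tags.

N-512 then O-729

Letter — letters move forward 1 place in the alphabet: H, I, J, K, L, M → N → O.
Second component — perfect cubes: 2³, 3³, 4³, …: 8, 27, 64, 125, 216, 343 → 512 → 729.
Putting the parts together: N-512 and then O-729.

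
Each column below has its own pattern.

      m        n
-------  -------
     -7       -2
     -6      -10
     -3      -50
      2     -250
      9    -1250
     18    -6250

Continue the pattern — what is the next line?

Column m: differences are 1, 3, 5, … (increasing by 2 each time); -7, -6, -3, 2, 9, 18 → 29.
Column n — ×5 each step: -2, -10, -50, -250, -1250, -6250 → -31250.
Combining the parts gives 29  -31250.

29  -31250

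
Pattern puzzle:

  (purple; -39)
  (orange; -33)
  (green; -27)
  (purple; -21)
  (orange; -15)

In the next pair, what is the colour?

Colour — repeats purple → orange → green: purple, orange, green, purple, orange → green.

green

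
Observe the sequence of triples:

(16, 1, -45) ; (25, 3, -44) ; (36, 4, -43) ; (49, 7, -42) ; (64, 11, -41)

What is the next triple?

(81, 18, -40)

First slot: perfect squares: 4², 5², 6², …; 16, 25, 36, 49, 64 → 81.
Second slot: each term is the sum of the two before it; 1, 3, 4, 7, 11 → 18.
Third slot: +1 each step; -45, -44, -43, -42, -41 → -40.
So the next triple is (81, 18, -40).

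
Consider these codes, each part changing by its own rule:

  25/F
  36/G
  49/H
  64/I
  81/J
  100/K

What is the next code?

121/L

First component: perfect squares: 5², 6², 7², …, so 25, 36, 49, 64, 81, 100 → 121.
Letter: F, G, H, I, J, K → L (letters move forward 1 place in the alphabet).
So the next code is 121/L.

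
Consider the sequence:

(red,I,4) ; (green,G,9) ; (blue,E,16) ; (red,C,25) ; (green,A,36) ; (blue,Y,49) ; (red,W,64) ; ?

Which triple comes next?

Colour — repeats red → green → blue: red, green, blue, red, green, blue, red → green.
Letter: letters move back 2 places in the alphabet, wrapping A→Z, so I, G, E, C, A, Y, W → U.
Third component: perfect squares: 2², 3², 4², …; 4, 9, 16, 25, 36, 49, 64 → 81.
Combining the parts gives (green,U,81).

(green,U,81)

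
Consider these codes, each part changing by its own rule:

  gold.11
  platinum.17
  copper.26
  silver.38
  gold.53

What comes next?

Metal: repeats gold → platinum → copper → silver; gold, platinum, copper, silver, gold → platinum.
Second component: 11, 17, 26, 38, 53 → 71 (differences are 6, 9, 12, … (increasing by 3 each time)).
Combining the parts gives platinum.71.

platinum.71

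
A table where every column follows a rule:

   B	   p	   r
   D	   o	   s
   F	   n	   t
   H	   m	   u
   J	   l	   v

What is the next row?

L  k  w

First letter: B, D, F, H, J → L (letters move forward 2 places in the alphabet).
Second letter: letters move back 1 place in the alphabet; p, o, n, m, l → k.
For the third letter, letters move forward 1 place in the alphabet: r, s, t, u, v → w.
Combining the parts gives L  k  w.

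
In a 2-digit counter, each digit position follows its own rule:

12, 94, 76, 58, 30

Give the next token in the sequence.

First digit: −2 each step, mod 10; 1, 9, 7, 5, 3 → 1.
Second digit: 2, 4, 6, 8, 0 → 2 (+2 each step, mod 10).
So the next token is 12.

12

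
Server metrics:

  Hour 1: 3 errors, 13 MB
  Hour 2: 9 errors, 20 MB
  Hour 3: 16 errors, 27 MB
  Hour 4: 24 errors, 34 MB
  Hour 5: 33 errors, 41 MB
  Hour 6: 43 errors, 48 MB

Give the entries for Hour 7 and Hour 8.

Errors: 3, 9, 16, 24, 33, 43 → 54 → 66 (differences are 6, 7, 8, … (increasing by 1 each time)).
MB: +7 each step; 13, 20, 27, 34, 41, 48 → 55 → 62.
So the next two rows are 54 errors, 55 MB and 66 errors, 62 MB.

54 errors, 55 MB; 66 errors, 62 MB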